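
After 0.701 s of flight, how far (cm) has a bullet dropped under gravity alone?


drop = 0.5*g*t^2 = 0.5*9.81*0.701^2 = 2.41032 m ≈ 241 cm

241 cm


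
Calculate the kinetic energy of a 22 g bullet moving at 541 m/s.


E = 0.5*m*v^2 = 0.5*0.022*541^2 = 3219 J

3219 J


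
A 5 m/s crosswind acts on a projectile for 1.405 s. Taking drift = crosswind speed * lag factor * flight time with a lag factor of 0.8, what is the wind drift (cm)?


drift = v_wind * lag * t = 5 * 0.8 * 1.405 = 5.62 m ≈ 562 cm

562 cm


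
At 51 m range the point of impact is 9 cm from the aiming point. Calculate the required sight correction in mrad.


1 mrad subtends 1 cm per 10 m of range, so adj = error_cm / (dist_m / 10) = 9 / (51/10) = 1.765 mrad

1.765 mrad


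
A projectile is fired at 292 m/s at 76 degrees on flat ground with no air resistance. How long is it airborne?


T = 2*v0*sin(theta)/g = 2*292*sin(76°)/9.81 = 57.76 s

57.76 s


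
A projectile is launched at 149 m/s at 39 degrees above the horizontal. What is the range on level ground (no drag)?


R = v0^2 * sin(2*theta) / g = 149^2 * sin(2*39°) / 9.81 = 2214 m

2214 m


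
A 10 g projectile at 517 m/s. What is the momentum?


p = m*v = 0.01*517 = 5.17 kg·m/s

5.17 kg·m/s


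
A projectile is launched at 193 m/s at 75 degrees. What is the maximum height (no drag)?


H = (v0*sin(theta))^2 / (2g) = (193*sin(75°))^2 / (2*9.81) = 1771 m

1771 m


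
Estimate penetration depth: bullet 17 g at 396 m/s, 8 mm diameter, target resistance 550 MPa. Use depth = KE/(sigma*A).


A = pi*(d/2)^2 = pi*(8/2)^2 = 50.2655 mm^2
E = 0.5*m*v^2 = 0.5*0.017*396^2 = 1332.94 J
depth = E/(sigma*A) = 1332.94 J / (550 MPa * 50.2655 mm^2) = 1332.94/(550 * 50.2655) m = 0.0482144 m ≈ 48.21 mm

48.21 mm


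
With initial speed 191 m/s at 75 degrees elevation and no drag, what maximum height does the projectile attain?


H = (v0*sin(theta))^2 / (2g) = (191*sin(75°))^2 / (2*9.81) = 1735 m

1735 m


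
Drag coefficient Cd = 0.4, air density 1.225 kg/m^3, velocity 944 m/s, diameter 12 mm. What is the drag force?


A = pi*(d/2)^2 = pi*(12/2000)^2 = 1.13097e-04 m^2
Fd = 0.5*Cd*rho*A*v^2 = 0.5*0.4*1.225*1.13097e-04*944^2 = 24.69 N

24.69 N


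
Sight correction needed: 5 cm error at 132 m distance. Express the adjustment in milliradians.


1 mrad subtends 1 cm per 10 m of range, so adj = error_cm / (dist_m / 10) = 5 / (132/10) = 0.3788 mrad

0.3788 mrad


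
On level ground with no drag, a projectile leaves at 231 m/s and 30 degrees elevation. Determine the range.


R = v0^2 * sin(2*theta) / g = 231^2 * sin(2*30°) / 9.81 = 4711 m

4711 m


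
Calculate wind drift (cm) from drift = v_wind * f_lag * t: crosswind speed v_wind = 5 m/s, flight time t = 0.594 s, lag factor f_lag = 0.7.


drift = v_wind * lag * t = 5 * 0.7 * 0.594 = 2.079 m ≈ 207.9 cm

207.9 cm


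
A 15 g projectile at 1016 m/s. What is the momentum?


p = m*v = 0.015*1016 = 15.24 kg·m/s

15.24 kg·m/s


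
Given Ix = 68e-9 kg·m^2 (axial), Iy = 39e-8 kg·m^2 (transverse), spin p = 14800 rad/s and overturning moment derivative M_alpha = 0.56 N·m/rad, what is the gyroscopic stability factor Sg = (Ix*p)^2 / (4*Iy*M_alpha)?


Sg = Ix^2 * p^2 / (4 * Iy * M_alpha) = (68e-9)^2 * 14800^2 / (4 * 39e-8 * 0.56) = 1.159

1.159


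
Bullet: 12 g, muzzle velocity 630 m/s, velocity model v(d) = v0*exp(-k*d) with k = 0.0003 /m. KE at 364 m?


v = v0*exp(-k*d) = 630*exp(-0.0003*364) = 564.827 m/s
E = 0.5*m*v^2 = 0.5*0.012*564.827^2 = 1914 J

1914 J


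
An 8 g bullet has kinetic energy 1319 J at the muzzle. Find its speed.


v = sqrt(2*E/m) = sqrt(2*1319/0.008) = 574.2 m/s

574.2 m/s


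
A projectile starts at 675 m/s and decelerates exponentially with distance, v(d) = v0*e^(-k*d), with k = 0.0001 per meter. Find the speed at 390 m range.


v = v0*exp(-k*d) = 675*exp(-0.0001*390) = 649.2 m/s

649.2 m/s


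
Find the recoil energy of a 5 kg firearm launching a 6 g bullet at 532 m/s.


v_r = m_p*v_p/m_gun = 0.006*532/5 = 0.6384 m/s, E_r = 0.5*m_gun*v_r^2 = 0.5*5*0.6384^2 = 1.019 J

1.019 J


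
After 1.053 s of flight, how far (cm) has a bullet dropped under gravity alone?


drop = 0.5*g*t^2 = 0.5*9.81*1.053^2 = 5.43871 m ≈ 543.9 cm

543.9 cm


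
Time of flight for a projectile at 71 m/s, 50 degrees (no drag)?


T = 2*v0*sin(theta)/g = 2*71*sin(50°)/9.81 = 11.09 s

11.09 s


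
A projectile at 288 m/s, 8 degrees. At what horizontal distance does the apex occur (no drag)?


R = v0^2*sin(2*theta)/g = 288^2*sin(2*8°)/9.81 = 2330.53 m
apex_dist = R/2 = 2330.53/2 = 1165 m

1165 m


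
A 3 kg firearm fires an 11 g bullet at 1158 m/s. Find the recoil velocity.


v_recoil = m_p * v_p / m_gun = 0.011 * 1158 / 3 = 4.246 m/s

4.246 m/s


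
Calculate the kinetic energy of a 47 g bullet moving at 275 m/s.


E = 0.5*m*v^2 = 0.5*0.047*275^2 = 1777 J

1777 J


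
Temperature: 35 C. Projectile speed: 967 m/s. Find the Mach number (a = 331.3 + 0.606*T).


a = 331.3 + 0.606*(35) = 352.51 m/s
M = v/a = 967/352.51 = 2.743

2.743


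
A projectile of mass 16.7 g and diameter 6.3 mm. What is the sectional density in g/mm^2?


SD = m/d^2 = 16.7/6.3^2 = 0.4208 g/mm^2

0.4208 g/mm^2


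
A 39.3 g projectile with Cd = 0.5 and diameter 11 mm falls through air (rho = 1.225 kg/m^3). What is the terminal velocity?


A = pi*(d/2)^2 = pi*(11/2000)^2 = 9.50332e-05 m^2
vt = sqrt(2mg/(Cd*rho*A)) = sqrt(2*0.0393*9.81/(0.5 * 1.225 * 9.50332e-05)) = 115.1 m/s

115.1 m/s


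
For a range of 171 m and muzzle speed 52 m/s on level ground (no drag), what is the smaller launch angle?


sin(2*theta) = R*g/v0^2 = 171*9.81/52^2 = 0.620381, theta = arcsin(0.620381)/2 = 19.17°

19.17 degrees


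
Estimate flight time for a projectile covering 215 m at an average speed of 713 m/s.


t = d/v = 215/713 = 0.3015 s

0.3015 s


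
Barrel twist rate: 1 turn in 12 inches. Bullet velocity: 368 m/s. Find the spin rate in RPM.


twist_m = 12*0.0254 = 0.3048 m
spin = v/twist = 368/0.3048 = 1207.349 rev/s
RPM = spin*60 = 1207.349*60 ≈ 72441 RPM

72441 RPM


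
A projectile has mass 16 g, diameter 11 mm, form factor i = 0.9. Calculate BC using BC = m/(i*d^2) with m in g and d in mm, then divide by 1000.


BC = m/(i*d^2*1000) = 16/(0.9 * 11^2 * 1000) = 0.0001469

0.0001469


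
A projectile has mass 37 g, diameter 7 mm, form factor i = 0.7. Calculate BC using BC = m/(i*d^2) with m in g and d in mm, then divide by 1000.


BC = m/(i*d^2*1000) = 37/(0.7 * 7^2 * 1000) = 0.001079

0.001079


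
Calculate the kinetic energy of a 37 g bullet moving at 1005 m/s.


E = 0.5*m*v^2 = 0.5*0.037*1005^2 = 18685 J

18685 J


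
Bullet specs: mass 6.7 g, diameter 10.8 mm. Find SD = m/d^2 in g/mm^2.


SD = m/d^2 = 6.7/10.8^2 = 0.05744 g/mm^2

0.05744 g/mm^2


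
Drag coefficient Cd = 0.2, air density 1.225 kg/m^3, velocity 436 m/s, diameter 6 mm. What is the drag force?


A = pi*(d/2)^2 = pi*(6/2000)^2 = 2.82743e-05 m^2
Fd = 0.5*Cd*rho*A*v^2 = 0.5*0.2*1.225*2.82743e-05*436^2 = 0.6584 N

0.6584 N


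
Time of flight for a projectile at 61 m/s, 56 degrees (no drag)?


T = 2*v0*sin(theta)/g = 2*61*sin(56°)/9.81 = 10.31 s

10.31 s


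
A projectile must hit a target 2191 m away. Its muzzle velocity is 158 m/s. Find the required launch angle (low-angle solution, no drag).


sin(2*theta) = R*g/v0^2 = 2191*9.81/158^2 = 0.860988, theta = arcsin(0.860988)/2 = 29.71°

29.71 degrees


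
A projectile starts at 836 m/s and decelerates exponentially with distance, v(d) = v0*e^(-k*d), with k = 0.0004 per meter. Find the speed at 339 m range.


v = v0*exp(-k*d) = 836*exp(-0.0004*339) = 730 m/s

730 m/s


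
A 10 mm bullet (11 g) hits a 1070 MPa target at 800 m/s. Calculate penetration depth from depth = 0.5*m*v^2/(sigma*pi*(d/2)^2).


A = pi*(d/2)^2 = pi*(10/2)^2 = 78.5398 mm^2
E = 0.5*m*v^2 = 0.5*0.011*800^2 = 3520 J
depth = E/(sigma*A) = 3520 J / (1070 MPa * 78.5398 mm^2) = 3520/(1070 * 78.5398) m = 0.041886 m ≈ 41.89 mm

41.89 mm


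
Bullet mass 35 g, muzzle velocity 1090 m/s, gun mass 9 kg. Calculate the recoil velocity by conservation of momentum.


v_recoil = m_p * v_p / m_gun = 0.035 * 1090 / 9 = 4.239 m/s

4.239 m/s


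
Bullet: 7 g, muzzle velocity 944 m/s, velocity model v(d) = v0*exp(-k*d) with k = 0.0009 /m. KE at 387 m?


v = v0*exp(-k*d) = 944*exp(-0.0009*387) = 666.357 m/s
E = 0.5*m*v^2 = 0.5*0.007*666.357^2 = 1554 J

1554 J


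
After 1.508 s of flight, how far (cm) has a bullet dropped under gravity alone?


drop = 0.5*g*t^2 = 0.5*9.81*1.508^2 = 11.1543 m ≈ 1115 cm

1115 cm


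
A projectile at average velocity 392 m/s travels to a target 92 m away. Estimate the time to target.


t = d/v = 92/392 = 0.2347 s

0.2347 s


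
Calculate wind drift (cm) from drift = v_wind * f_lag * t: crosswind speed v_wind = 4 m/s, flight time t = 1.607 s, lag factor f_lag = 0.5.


drift = v_wind * lag * t = 4 * 0.5 * 1.607 = 3.214 m ≈ 321.4 cm

321.4 cm


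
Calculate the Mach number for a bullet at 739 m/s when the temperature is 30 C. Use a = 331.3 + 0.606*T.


a = 331.3 + 0.606*(30) = 349.48 m/s
M = v/a = 739/349.48 = 2.115

2.115


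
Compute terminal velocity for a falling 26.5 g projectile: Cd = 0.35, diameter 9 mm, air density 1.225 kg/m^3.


A = pi*(d/2)^2 = pi*(9/2000)^2 = 6.36173e-05 m^2
vt = sqrt(2mg/(Cd*rho*A)) = sqrt(2*0.0265*9.81/(0.35 * 1.225 * 6.36173e-05)) = 138.1 m/s

138.1 m/s


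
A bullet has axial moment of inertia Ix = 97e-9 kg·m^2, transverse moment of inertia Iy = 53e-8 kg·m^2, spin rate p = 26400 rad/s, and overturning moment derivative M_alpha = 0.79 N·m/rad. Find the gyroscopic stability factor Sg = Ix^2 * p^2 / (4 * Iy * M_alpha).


Sg = Ix^2 * p^2 / (4 * Iy * M_alpha) = (97e-9)^2 * 26400^2 / (4 * 53e-8 * 0.79) = 3.916

3.916


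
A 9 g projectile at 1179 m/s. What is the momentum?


p = m*v = 0.009*1179 = 10.61 kg·m/s

10.61 kg·m/s


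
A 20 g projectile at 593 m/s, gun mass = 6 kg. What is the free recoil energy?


v_r = m_p*v_p/m_gun = 0.02*593/6 = 1.97667 m/s, E_r = 0.5*m_gun*v_r^2 = 0.5*6*1.97667^2 = 11.72 J

11.72 J


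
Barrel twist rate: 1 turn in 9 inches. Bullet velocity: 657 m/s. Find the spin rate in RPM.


twist_m = 9*0.0254 = 0.2286 m
spin = v/twist = 657/0.2286 = 2874.016 rev/s
RPM = spin*60 = 2874.016*60 ≈ 172441 RPM

172441 RPM


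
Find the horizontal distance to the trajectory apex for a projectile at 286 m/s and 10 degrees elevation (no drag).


R = v0^2*sin(2*theta)/g = 286^2*sin(2*10°)/9.81 = 2851.77 m
apex_dist = R/2 = 2851.77/2 = 1426 m

1426 m


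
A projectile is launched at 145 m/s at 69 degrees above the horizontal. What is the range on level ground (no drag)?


R = v0^2 * sin(2*theta) / g = 145^2 * sin(2*69°) / 9.81 = 1434 m

1434 m


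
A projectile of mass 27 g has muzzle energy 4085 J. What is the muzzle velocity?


v = sqrt(2*E/m) = sqrt(2*4085/0.027) = 550.1 m/s

550.1 m/s


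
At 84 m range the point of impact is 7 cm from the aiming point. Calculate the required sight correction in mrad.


1 mrad subtends 1 cm per 10 m of range, so adj = error_cm / (dist_m / 10) = 7 / (84/10) = 0.8333 mrad

0.8333 mrad


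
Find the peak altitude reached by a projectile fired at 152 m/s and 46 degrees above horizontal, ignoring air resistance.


H = (v0*sin(theta))^2 / (2g) = (152*sin(46°))^2 / (2*9.81) = 609.3 m

609.3 m


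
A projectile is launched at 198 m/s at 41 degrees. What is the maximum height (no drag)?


H = (v0*sin(theta))^2 / (2g) = (198*sin(41°))^2 / (2*9.81) = 860 m

860 m


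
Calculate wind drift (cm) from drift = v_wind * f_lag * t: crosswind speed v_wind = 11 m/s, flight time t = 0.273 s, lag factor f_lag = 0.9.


drift = v_wind * lag * t = 11 * 0.9 * 0.273 = 2.7027 m ≈ 270.3 cm

270.3 cm


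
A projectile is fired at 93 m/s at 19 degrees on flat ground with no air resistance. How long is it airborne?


T = 2*v0*sin(theta)/g = 2*93*sin(19°)/9.81 = 6.173 s

6.173 s


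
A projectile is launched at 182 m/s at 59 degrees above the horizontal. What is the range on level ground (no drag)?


R = v0^2 * sin(2*theta) / g = 182^2 * sin(2*59°) / 9.81 = 2981 m

2981 m


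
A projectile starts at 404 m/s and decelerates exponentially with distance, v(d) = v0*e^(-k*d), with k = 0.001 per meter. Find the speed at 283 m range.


v = v0*exp(-k*d) = 404*exp(-0.001*283) = 304.4 m/s

304.4 m/s


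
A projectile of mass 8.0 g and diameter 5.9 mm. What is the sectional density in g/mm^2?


SD = m/d^2 = 8.0/5.9^2 = 0.2298 g/mm^2

0.2298 g/mm^2


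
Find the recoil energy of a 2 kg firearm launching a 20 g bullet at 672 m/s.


v_r = m_p*v_p/m_gun = 0.02*672/2 = 6.72 m/s, E_r = 0.5*m_gun*v_r^2 = 0.5*2*6.72^2 = 45.16 J

45.16 J


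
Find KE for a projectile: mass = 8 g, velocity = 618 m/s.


E = 0.5*m*v^2 = 0.5*0.008*618^2 = 1528 J

1528 J


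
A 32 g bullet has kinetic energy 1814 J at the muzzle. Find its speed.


v = sqrt(2*E/m) = sqrt(2*1814/0.032) = 336.7 m/s

336.7 m/s


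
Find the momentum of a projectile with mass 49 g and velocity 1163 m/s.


p = m*v = 0.049*1163 = 56.99 kg·m/s

56.99 kg·m/s


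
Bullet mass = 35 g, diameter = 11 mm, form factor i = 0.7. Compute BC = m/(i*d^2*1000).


BC = m/(i*d^2*1000) = 35/(0.7 * 11^2 * 1000) = 0.0004132

0.0004132


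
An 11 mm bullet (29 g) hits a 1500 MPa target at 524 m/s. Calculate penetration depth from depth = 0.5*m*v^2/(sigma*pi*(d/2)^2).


A = pi*(d/2)^2 = pi*(11/2)^2 = 95.0332 mm^2
E = 0.5*m*v^2 = 0.5*0.029*524^2 = 3981.35 J
depth = E/(sigma*A) = 3981.35 J / (1500 MPa * 95.0332 mm^2) = 3981.35/(1500 * 95.0332) m = 0.0279296 m ≈ 27.93 mm

27.93 mm


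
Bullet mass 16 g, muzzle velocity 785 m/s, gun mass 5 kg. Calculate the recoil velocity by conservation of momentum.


v_recoil = m_p * v_p / m_gun = 0.016 * 785 / 5 = 2.512 m/s

2.512 m/s


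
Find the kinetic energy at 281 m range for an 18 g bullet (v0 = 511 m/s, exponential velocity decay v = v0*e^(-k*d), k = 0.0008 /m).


v = v0*exp(-k*d) = 511*exp(-0.0008*281) = 408.123 m/s
E = 0.5*m*v^2 = 0.5*0.018*408.123^2 = 1499 J

1499 J


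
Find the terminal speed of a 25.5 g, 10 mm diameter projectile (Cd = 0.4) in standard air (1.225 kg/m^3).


A = pi*(d/2)^2 = pi*(10/2000)^2 = 7.85398e-05 m^2
vt = sqrt(2mg/(Cd*rho*A)) = sqrt(2*0.0255*9.81/(0.4 * 1.225 * 7.85398e-05)) = 114 m/s

114 m/s


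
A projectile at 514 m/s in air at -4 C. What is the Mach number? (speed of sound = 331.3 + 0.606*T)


a = 331.3 + 0.606*(-4) = 328.876 m/s
M = v/a = 514/328.876 = 1.563

1.563


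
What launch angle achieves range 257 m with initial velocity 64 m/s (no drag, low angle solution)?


sin(2*theta) = R*g/v0^2 = 257*9.81/64^2 = 0.61552, theta = arcsin(0.61552)/2 = 18.99°

18.99 degrees


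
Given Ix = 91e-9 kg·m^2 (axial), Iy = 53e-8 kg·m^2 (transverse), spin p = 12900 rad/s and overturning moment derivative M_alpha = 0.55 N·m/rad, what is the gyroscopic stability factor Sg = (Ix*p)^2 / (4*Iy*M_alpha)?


Sg = Ix^2 * p^2 / (4 * Iy * M_alpha) = (91e-9)^2 * 12900^2 / (4 * 53e-8 * 0.55) = 1.182

1.182


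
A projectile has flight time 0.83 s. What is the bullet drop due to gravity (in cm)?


drop = 0.5*g*t^2 = 0.5*9.81*0.83^2 = 3.37905 m ≈ 337.9 cm

337.9 cm


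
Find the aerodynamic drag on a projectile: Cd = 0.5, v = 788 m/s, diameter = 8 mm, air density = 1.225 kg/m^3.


A = pi*(d/2)^2 = pi*(8/2000)^2 = 5.02655e-05 m^2
Fd = 0.5*Cd*rho*A*v^2 = 0.5*0.5*1.225*5.02655e-05*788^2 = 9.559 N

9.559 N


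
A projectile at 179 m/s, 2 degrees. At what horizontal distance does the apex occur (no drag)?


R = v0^2*sin(2*theta)/g = 179^2*sin(2*2°)/9.81 = 227.836 m
apex_dist = R/2 = 227.836/2 = 113.9 m

113.9 m


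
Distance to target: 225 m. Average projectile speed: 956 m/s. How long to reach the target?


t = d/v = 225/956 = 0.2354 s

0.2354 s


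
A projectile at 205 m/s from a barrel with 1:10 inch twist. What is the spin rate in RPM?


twist_m = 10*0.0254 = 0.254 m
spin = v/twist = 205/0.254 = 807.0866 rev/s
RPM = spin*60 = 807.0866*60 ≈ 48425 RPM

48425 RPM


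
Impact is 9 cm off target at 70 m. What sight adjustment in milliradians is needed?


1 mrad subtends 1 cm per 10 m of range, so adj = error_cm / (dist_m / 10) = 9 / (70/10) = 1.286 mrad

1.286 mrad


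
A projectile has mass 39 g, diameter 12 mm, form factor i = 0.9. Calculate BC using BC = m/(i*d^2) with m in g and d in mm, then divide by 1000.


BC = m/(i*d^2*1000) = 39/(0.9 * 12^2 * 1000) = 0.0003009

0.0003009


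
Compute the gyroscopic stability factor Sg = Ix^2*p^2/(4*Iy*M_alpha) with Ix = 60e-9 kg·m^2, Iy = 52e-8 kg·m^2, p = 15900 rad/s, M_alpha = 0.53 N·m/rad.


Sg = Ix^2 * p^2 / (4 * Iy * M_alpha) = (60e-9)^2 * 15900^2 / (4 * 52e-8 * 0.53) = 0.8256

0.8256


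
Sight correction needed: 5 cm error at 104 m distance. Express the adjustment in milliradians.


1 mrad subtends 1 cm per 10 m of range, so adj = error_cm / (dist_m / 10) = 5 / (104/10) = 0.4808 mrad

0.4808 mrad


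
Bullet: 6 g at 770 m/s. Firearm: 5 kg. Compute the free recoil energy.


v_r = m_p*v_p/m_gun = 0.006*770/5 = 0.924 m/s, E_r = 0.5*m_gun*v_r^2 = 0.5*5*0.924^2 = 2.134 J

2.134 J


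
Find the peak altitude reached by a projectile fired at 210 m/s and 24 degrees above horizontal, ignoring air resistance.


H = (v0*sin(theta))^2 / (2g) = (210*sin(24°))^2 / (2*9.81) = 371.8 m

371.8 m


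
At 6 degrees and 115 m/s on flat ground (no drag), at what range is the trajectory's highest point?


R = v0^2*sin(2*theta)/g = 115^2*sin(2*6°)/9.81 = 280.289 m
apex_dist = R/2 = 280.289/2 = 140.1 m

140.1 m


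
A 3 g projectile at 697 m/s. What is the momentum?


p = m*v = 0.003*697 = 2.091 kg·m/s

2.091 kg·m/s


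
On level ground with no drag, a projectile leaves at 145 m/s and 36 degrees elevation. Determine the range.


R = v0^2 * sin(2*theta) / g = 145^2 * sin(2*36°) / 9.81 = 2038 m

2038 m


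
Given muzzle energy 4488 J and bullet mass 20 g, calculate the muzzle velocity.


v = sqrt(2*E/m) = sqrt(2*4488/0.02) = 669.9 m/s

669.9 m/s


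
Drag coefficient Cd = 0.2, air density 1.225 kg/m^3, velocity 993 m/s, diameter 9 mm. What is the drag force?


A = pi*(d/2)^2 = pi*(9/2000)^2 = 6.36173e-05 m^2
Fd = 0.5*Cd*rho*A*v^2 = 0.5*0.2*1.225*6.36173e-05*993^2 = 7.684 N

7.684 N


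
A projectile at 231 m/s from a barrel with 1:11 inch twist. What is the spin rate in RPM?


twist_m = 11*0.0254 = 0.2794 m
spin = v/twist = 231/0.2794 = 826.7717 rev/s
RPM = spin*60 = 826.7717*60 ≈ 49606 RPM

49606 RPM


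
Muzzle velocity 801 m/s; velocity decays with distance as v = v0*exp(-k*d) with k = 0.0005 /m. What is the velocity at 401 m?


v = v0*exp(-k*d) = 801*exp(-0.0005*401) = 655.5 m/s

655.5 m/s


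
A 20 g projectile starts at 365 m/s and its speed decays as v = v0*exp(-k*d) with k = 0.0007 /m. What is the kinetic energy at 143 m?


v = v0*exp(-k*d) = 365*exp(-0.0007*143) = 330.233 m/s
E = 0.5*m*v^2 = 0.5*0.02*330.233^2 = 1091 J

1091 J


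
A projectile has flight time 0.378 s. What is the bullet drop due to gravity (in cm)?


drop = 0.5*g*t^2 = 0.5*9.81*0.378^2 = 0.700846 m ≈ 70.08 cm

70.08 cm


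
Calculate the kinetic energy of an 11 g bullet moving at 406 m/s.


E = 0.5*m*v^2 = 0.5*0.011*406^2 = 906.6 J

906.6 J


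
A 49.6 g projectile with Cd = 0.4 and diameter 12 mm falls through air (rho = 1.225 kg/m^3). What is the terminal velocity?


A = pi*(d/2)^2 = pi*(12/2000)^2 = 1.13097e-04 m^2
vt = sqrt(2mg/(Cd*rho*A)) = sqrt(2*0.0496*9.81/(0.4 * 1.225 * 1.13097e-04)) = 132.5 m/s

132.5 m/s


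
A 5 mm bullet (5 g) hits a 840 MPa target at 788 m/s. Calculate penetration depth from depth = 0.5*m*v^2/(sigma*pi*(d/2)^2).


A = pi*(d/2)^2 = pi*(5/2)^2 = 19.635 mm^2
E = 0.5*m*v^2 = 0.5*0.005*788^2 = 1552.36 J
depth = E/(sigma*A) = 1552.36 J / (840 MPa * 19.635 mm^2) = 1552.36/(840 * 19.635) m = 0.0941203 m ≈ 94.12 mm

94.12 mm


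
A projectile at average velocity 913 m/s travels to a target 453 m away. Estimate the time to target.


t = d/v = 453/913 = 0.4962 s

0.4962 s


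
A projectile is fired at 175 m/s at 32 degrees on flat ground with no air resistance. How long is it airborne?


T = 2*v0*sin(theta)/g = 2*175*sin(32°)/9.81 = 18.91 s

18.91 s


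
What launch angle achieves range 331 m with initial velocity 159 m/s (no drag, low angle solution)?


sin(2*theta) = R*g/v0^2 = 331*9.81/159^2 = 0.128441, theta = arcsin(0.128441)/2 = 3.69°

3.69 degrees


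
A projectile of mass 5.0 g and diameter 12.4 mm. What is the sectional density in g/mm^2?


SD = m/d^2 = 5.0/12.4^2 = 0.03252 g/mm^2

0.03252 g/mm^2


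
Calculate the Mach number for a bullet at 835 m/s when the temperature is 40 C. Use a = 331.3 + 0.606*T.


a = 331.3 + 0.606*(40) = 355.54 m/s
M = v/a = 835/355.54 = 2.349

2.349


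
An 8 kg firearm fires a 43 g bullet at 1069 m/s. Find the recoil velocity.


v_recoil = m_p * v_p / m_gun = 0.043 * 1069 / 8 = 5.746 m/s

5.746 m/s


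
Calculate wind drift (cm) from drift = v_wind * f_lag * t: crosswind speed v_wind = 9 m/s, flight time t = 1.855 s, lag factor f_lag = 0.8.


drift = v_wind * lag * t = 9 * 0.8 * 1.855 = 13.356 m ≈ 1336 cm

1336 cm


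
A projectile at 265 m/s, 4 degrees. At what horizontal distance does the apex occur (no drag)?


R = v0^2*sin(2*theta)/g = 265^2*sin(2*4°)/9.81 = 996.272 m
apex_dist = R/2 = 996.272/2 = 498.1 m

498.1 m


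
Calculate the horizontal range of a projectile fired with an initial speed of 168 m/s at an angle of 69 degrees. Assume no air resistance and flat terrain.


R = v0^2 * sin(2*theta) / g = 168^2 * sin(2*69°) / 9.81 = 1925 m

1925 m


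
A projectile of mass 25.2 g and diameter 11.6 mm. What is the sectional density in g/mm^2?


SD = m/d^2 = 25.2/11.6^2 = 0.1873 g/mm^2

0.1873 g/mm^2


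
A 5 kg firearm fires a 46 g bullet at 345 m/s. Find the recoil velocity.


v_recoil = m_p * v_p / m_gun = 0.046 * 345 / 5 = 3.174 m/s

3.174 m/s


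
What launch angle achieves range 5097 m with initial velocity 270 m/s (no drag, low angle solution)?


sin(2*theta) = R*g/v0^2 = 5097*9.81/270^2 = 0.685893, theta = arcsin(0.685893)/2 = 21.65°

21.65 degrees


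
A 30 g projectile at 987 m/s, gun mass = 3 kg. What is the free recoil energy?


v_r = m_p*v_p/m_gun = 0.03*987/3 = 9.87 m/s, E_r = 0.5*m_gun*v_r^2 = 0.5*3*9.87^2 = 146.1 J

146.1 J


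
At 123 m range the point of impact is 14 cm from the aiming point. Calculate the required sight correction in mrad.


1 mrad subtends 1 cm per 10 m of range, so adj = error_cm / (dist_m / 10) = 14 / (123/10) = 1.138 mrad

1.138 mrad


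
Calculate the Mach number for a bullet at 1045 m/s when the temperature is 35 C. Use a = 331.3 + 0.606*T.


a = 331.3 + 0.606*(35) = 352.51 m/s
M = v/a = 1045/352.51 = 2.964

2.964


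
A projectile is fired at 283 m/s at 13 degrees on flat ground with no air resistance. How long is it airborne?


T = 2*v0*sin(theta)/g = 2*283*sin(13°)/9.81 = 12.98 s

12.98 s


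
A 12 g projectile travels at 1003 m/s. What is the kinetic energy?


E = 0.5*m*v^2 = 0.5*0.012*1003^2 = 6036 J

6036 J


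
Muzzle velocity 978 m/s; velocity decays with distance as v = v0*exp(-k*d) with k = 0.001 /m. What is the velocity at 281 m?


v = v0*exp(-k*d) = 978*exp(-0.001*281) = 738.4 m/s

738.4 m/s


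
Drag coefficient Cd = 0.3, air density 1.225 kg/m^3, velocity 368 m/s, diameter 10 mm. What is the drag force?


A = pi*(d/2)^2 = pi*(10/2000)^2 = 7.85398e-05 m^2
Fd = 0.5*Cd*rho*A*v^2 = 0.5*0.3*1.225*7.85398e-05*368^2 = 1.954 N

1.954 N


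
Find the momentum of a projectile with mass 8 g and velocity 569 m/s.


p = m*v = 0.008*569 = 4.552 kg·m/s

4.552 kg·m/s


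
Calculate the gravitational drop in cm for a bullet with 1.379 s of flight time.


drop = 0.5*g*t^2 = 0.5*9.81*1.379^2 = 9.32755 m ≈ 932.8 cm

932.8 cm


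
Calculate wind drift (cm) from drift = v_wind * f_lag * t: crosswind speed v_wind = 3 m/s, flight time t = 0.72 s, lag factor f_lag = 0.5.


drift = v_wind * lag * t = 3 * 0.5 * 0.72 = 1.08 m ≈ 108 cm

108 cm


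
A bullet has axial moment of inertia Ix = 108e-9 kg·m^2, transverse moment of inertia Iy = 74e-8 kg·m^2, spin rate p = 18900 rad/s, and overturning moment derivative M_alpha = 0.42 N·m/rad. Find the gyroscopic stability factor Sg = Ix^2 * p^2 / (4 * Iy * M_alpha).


Sg = Ix^2 * p^2 / (4 * Iy * M_alpha) = (108e-9)^2 * 18900^2 / (4 * 74e-8 * 0.42) = 3.351

3.351


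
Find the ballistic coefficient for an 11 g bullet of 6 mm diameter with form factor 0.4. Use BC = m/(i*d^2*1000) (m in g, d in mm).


BC = m/(i*d^2*1000) = 11/(0.4 * 6^2 * 1000) = 0.0007639

0.0007639


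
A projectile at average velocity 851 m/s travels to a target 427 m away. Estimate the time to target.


t = d/v = 427/851 = 0.5018 s

0.5018 s


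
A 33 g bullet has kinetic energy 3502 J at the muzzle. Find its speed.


v = sqrt(2*E/m) = sqrt(2*3502/0.033) = 460.7 m/s

460.7 m/s


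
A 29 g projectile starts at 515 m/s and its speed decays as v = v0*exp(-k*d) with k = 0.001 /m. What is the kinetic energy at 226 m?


v = v0*exp(-k*d) = 515*exp(-0.001*226) = 410.825 m/s
E = 0.5*m*v^2 = 0.5*0.029*410.825^2 = 2447 J

2447 J


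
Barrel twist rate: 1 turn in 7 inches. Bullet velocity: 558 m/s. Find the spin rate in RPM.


twist_m = 7*0.0254 = 0.1778 m
spin = v/twist = 558/0.1778 = 3138.358 rev/s
RPM = spin*60 = 3138.358*60 ≈ 188301 RPM

188301 RPM


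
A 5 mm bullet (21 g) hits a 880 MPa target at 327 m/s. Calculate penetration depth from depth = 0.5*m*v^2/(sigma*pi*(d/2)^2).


A = pi*(d/2)^2 = pi*(5/2)^2 = 19.635 mm^2
E = 0.5*m*v^2 = 0.5*0.021*327^2 = 1122.75 J
depth = E/(sigma*A) = 1122.75 J / (880 MPa * 19.635 mm^2) = 1122.75/(880 * 19.635) m = 0.0649789 m ≈ 64.98 mm

64.98 mm


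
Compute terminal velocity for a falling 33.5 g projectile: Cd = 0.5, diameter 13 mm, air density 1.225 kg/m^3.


A = pi*(d/2)^2 = pi*(13/2000)^2 = 1.32732e-04 m^2
vt = sqrt(2mg/(Cd*rho*A)) = sqrt(2*0.0335*9.81/(0.5 * 1.225 * 1.32732e-04)) = 89.91 m/s

89.91 m/s


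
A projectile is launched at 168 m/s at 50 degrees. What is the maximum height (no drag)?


H = (v0*sin(theta))^2 / (2g) = (168*sin(50°))^2 / (2*9.81) = 844.2 m

844.2 m


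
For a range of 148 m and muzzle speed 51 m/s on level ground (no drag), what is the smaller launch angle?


sin(2*theta) = R*g/v0^2 = 148*9.81/51^2 = 0.558201, theta = arcsin(0.558201)/2 = 16.97°

16.97 degrees


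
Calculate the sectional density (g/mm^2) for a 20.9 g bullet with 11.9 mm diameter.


SD = m/d^2 = 20.9/11.9^2 = 0.1476 g/mm^2

0.1476 g/mm^2


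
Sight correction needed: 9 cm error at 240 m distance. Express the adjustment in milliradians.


1 mrad subtends 1 cm per 10 m of range, so adj = error_cm / (dist_m / 10) = 9 / (240/10) = 0.375 mrad

0.375 mrad


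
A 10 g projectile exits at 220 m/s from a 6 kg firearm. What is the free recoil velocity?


v_recoil = m_p * v_p / m_gun = 0.01 * 220 / 6 = 0.3667 m/s

0.3667 m/s


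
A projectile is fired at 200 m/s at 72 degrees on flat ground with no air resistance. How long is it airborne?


T = 2*v0*sin(theta)/g = 2*200*sin(72°)/9.81 = 38.78 s

38.78 s


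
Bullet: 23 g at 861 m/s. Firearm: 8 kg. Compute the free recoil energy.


v_r = m_p*v_p/m_gun = 0.023*861/8 = 2.47538 m/s, E_r = 0.5*m_gun*v_r^2 = 0.5*8*2.47538^2 = 24.51 J

24.51 J


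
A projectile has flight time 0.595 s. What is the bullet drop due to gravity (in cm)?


drop = 0.5*g*t^2 = 0.5*9.81*0.595^2 = 1.73649 m ≈ 173.6 cm

173.6 cm


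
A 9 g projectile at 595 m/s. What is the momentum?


p = m*v = 0.009*595 = 5.355 kg·m/s

5.355 kg·m/s


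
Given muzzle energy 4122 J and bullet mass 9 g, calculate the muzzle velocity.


v = sqrt(2*E/m) = sqrt(2*4122/0.009) = 957.1 m/s

957.1 m/s


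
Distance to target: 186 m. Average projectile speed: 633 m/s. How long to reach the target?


t = d/v = 186/633 = 0.2938 s

0.2938 s


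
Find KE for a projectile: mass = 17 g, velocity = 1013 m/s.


E = 0.5*m*v^2 = 0.5*0.017*1013^2 = 8722 J

8722 J


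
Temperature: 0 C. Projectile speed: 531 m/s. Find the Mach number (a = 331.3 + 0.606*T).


a = 331.3 + 0.606*(0) = 331.3 m/s
M = v/a = 531/331.3 = 1.603

1.603


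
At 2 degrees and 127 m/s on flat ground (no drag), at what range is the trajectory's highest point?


R = v0^2*sin(2*theta)/g = 127^2*sin(2*2°)/9.81 = 114.689 m
apex_dist = R/2 = 114.689/2 = 57.34 m

57.34 m


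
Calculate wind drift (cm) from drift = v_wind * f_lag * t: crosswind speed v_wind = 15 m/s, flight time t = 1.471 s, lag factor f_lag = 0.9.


drift = v_wind * lag * t = 15 * 0.9 * 1.471 = 19.8585 m ≈ 1986 cm

1986 cm


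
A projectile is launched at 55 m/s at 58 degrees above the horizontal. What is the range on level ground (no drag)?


R = v0^2 * sin(2*theta) / g = 55^2 * sin(2*58°) / 9.81 = 277.2 m

277.2 m


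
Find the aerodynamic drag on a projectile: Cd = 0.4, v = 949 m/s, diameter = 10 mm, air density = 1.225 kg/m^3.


A = pi*(d/2)^2 = pi*(10/2000)^2 = 7.85398e-05 m^2
Fd = 0.5*Cd*rho*A*v^2 = 0.5*0.4*1.225*7.85398e-05*949^2 = 17.33 N

17.33 N


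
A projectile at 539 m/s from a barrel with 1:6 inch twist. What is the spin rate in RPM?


twist_m = 6*0.0254 = 0.1524 m
spin = v/twist = 539/0.1524 = 3536.745 rev/s
RPM = spin*60 = 3536.745*60 ≈ 212205 RPM

212205 RPM


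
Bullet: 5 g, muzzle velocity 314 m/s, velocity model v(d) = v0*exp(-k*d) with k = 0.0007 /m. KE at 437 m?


v = v0*exp(-k*d) = 314*exp(-0.0007*437) = 231.249 m/s
E = 0.5*m*v^2 = 0.5*0.005*231.249^2 = 133.7 J

133.7 J


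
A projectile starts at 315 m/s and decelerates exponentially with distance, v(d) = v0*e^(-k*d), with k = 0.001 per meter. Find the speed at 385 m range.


v = v0*exp(-k*d) = 315*exp(-0.001*385) = 214.3 m/s

214.3 m/s


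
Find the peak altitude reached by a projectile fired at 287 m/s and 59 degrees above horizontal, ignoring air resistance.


H = (v0*sin(theta))^2 / (2g) = (287*sin(59°))^2 / (2*9.81) = 3085 m

3085 m


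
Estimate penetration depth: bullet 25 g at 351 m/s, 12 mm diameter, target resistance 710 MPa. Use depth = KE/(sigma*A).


A = pi*(d/2)^2 = pi*(12/2)^2 = 113.097 mm^2
E = 0.5*m*v^2 = 0.5*0.025*351^2 = 1540.01 J
depth = E/(sigma*A) = 1540.01 J / (710 MPa * 113.097 mm^2) = 1540.01/(710 * 113.097) m = 0.0191785 m ≈ 19.18 mm

19.18 mm


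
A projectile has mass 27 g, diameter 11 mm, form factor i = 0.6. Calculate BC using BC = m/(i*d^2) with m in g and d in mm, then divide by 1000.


BC = m/(i*d^2*1000) = 27/(0.6 * 11^2 * 1000) = 0.0003719

0.0003719


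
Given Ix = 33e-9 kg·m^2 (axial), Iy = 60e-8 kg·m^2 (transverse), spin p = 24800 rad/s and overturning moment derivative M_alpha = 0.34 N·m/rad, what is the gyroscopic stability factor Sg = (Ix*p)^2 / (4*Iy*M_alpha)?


Sg = Ix^2 * p^2 / (4 * Iy * M_alpha) = (33e-9)^2 * 24800^2 / (4 * 60e-8 * 0.34) = 0.8208

0.8208


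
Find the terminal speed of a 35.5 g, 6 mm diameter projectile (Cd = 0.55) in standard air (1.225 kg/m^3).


A = pi*(d/2)^2 = pi*(6/2000)^2 = 2.82743e-05 m^2
vt = sqrt(2mg/(Cd*rho*A)) = sqrt(2*0.0355*9.81/(0.55 * 1.225 * 2.82743e-05)) = 191.2 m/s

191.2 m/s


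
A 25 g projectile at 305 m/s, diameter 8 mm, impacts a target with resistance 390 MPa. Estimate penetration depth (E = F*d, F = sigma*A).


A = pi*(d/2)^2 = pi*(8/2)^2 = 50.2655 mm^2
E = 0.5*m*v^2 = 0.5*0.025*305^2 = 1162.81 J
depth = E/(sigma*A) = 1162.81 J / (390 MPa * 50.2655 mm^2) = 1162.81/(390 * 50.2655) m = 0.0593165 m ≈ 59.32 mm

59.32 mm


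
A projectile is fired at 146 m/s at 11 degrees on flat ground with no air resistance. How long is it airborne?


T = 2*v0*sin(theta)/g = 2*146*sin(11°)/9.81 = 5.68 s

5.68 s


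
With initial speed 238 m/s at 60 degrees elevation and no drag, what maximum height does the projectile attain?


H = (v0*sin(theta))^2 / (2g) = (238*sin(60°))^2 / (2*9.81) = 2165 m

2165 m


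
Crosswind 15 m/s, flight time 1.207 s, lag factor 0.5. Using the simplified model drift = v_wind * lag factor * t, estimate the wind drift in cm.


drift = v_wind * lag * t = 15 * 0.5 * 1.207 = 9.0525 m ≈ 905.2 cm

905.2 cm


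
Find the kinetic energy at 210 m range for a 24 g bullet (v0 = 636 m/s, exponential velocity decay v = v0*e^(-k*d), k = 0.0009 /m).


v = v0*exp(-k*d) = 636*exp(-0.0009*210) = 526.472 m/s
E = 0.5*m*v^2 = 0.5*0.024*526.472^2 = 3326 J

3326 J


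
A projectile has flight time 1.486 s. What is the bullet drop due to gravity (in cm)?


drop = 0.5*g*t^2 = 0.5*9.81*1.486^2 = 10.8312 m ≈ 1083 cm

1083 cm


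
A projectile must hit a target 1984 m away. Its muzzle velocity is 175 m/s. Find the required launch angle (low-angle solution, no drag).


sin(2*theta) = R*g/v0^2 = 1984*9.81/175^2 = 0.635528, theta = arcsin(0.635528)/2 = 19.73°

19.73 degrees


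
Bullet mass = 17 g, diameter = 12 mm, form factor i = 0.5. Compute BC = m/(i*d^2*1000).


BC = m/(i*d^2*1000) = 17/(0.5 * 12^2 * 1000) = 0.0002361

0.0002361


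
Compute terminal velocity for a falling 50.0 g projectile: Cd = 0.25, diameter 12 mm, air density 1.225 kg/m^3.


A = pi*(d/2)^2 = pi*(12/2000)^2 = 1.13097e-04 m^2
vt = sqrt(2mg/(Cd*rho*A)) = sqrt(2*0.05*9.81/(0.25 * 1.225 * 1.13097e-04)) = 168.3 m/s

168.3 m/s


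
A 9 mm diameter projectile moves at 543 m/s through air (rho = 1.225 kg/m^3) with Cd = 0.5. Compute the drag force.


A = pi*(d/2)^2 = pi*(9/2000)^2 = 6.36173e-05 m^2
Fd = 0.5*Cd*rho*A*v^2 = 0.5*0.5*1.225*6.36173e-05*543^2 = 5.744 N

5.744 N


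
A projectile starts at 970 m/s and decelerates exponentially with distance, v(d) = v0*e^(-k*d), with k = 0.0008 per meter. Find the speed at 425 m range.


v = v0*exp(-k*d) = 970*exp(-0.0008*425) = 690.4 m/s

690.4 m/s


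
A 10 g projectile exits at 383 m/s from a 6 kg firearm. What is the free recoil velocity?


v_recoil = m_p * v_p / m_gun = 0.01 * 383 / 6 = 0.6383 m/s

0.6383 m/s


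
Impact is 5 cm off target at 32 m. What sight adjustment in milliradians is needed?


1 mrad subtends 1 cm per 10 m of range, so adj = error_cm / (dist_m / 10) = 5 / (32/10) = 1.562 mrad

1.562 mrad


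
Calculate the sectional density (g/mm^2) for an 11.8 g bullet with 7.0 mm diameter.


SD = m/d^2 = 11.8/7.0^2 = 0.2408 g/mm^2

0.2408 g/mm^2


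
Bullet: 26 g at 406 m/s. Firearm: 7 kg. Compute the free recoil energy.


v_r = m_p*v_p/m_gun = 0.026*406/7 = 1.508 m/s, E_r = 0.5*m_gun*v_r^2 = 0.5*7*1.508^2 = 7.959 J

7.959 J


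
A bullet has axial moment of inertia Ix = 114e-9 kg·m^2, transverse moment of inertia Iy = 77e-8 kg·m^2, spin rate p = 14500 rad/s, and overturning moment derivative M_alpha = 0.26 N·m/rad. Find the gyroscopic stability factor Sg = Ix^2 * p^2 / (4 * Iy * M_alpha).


Sg = Ix^2 * p^2 / (4 * Iy * M_alpha) = (114e-9)^2 * 14500^2 / (4 * 77e-8 * 0.26) = 3.412

3.412


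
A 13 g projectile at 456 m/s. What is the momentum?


p = m*v = 0.013*456 = 5.928 kg·m/s

5.928 kg·m/s


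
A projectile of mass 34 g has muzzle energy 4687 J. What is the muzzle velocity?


v = sqrt(2*E/m) = sqrt(2*4687/0.034) = 525.1 m/s

525.1 m/s


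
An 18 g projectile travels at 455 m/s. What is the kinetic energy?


E = 0.5*m*v^2 = 0.5*0.018*455^2 = 1863 J

1863 J


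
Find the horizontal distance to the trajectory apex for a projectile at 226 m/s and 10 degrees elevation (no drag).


R = v0^2*sin(2*theta)/g = 226^2*sin(2*10°)/9.81 = 1780.74 m
apex_dist = R/2 = 1780.74/2 = 890.4 m

890.4 m


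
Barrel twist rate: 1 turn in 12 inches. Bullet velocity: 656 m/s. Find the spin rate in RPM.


twist_m = 12*0.0254 = 0.3048 m
spin = v/twist = 656/0.3048 = 2152.231 rev/s
RPM = spin*60 = 2152.231*60 ≈ 129134 RPM

129134 RPM


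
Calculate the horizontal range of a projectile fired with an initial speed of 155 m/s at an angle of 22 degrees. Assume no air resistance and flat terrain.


R = v0^2 * sin(2*theta) / g = 155^2 * sin(2*22°) / 9.81 = 1701 m

1701 m


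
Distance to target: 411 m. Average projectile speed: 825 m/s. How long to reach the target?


t = d/v = 411/825 = 0.4982 s

0.4982 s


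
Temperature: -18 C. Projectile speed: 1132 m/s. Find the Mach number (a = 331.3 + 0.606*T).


a = 331.3 + 0.606*(-18) = 320.392 m/s
M = v/a = 1132/320.392 = 3.533

3.533


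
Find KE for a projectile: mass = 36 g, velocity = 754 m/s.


E = 0.5*m*v^2 = 0.5*0.036*754^2 = 10233 J

10233 J


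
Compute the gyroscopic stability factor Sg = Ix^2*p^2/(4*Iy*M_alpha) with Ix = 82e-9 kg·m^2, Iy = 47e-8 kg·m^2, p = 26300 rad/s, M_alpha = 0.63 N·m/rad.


Sg = Ix^2 * p^2 / (4 * Iy * M_alpha) = (82e-9)^2 * 26300^2 / (4 * 47e-8 * 0.63) = 3.927

3.927


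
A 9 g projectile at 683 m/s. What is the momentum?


p = m*v = 0.009*683 = 6.147 kg·m/s

6.147 kg·m/s


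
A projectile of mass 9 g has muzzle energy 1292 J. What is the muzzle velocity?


v = sqrt(2*E/m) = sqrt(2*1292/0.009) = 535.8 m/s

535.8 m/s


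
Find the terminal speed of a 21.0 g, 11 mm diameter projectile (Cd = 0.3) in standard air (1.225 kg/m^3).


A = pi*(d/2)^2 = pi*(11/2000)^2 = 9.50332e-05 m^2
vt = sqrt(2mg/(Cd*rho*A)) = sqrt(2*0.021*9.81/(0.3 * 1.225 * 9.50332e-05)) = 108.6 m/s

108.6 m/s


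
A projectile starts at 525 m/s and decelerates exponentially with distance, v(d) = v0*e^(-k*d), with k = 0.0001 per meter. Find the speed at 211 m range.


v = v0*exp(-k*d) = 525*exp(-0.0001*211) = 514 m/s

514 m/s


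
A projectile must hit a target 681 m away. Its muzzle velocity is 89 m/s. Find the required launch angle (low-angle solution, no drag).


sin(2*theta) = R*g/v0^2 = 681*9.81/89^2 = 0.843405, theta = arcsin(0.843405)/2 = 28.75°

28.75 degrees


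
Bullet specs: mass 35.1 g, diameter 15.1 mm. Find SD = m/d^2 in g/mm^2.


SD = m/d^2 = 35.1/15.1^2 = 0.1539 g/mm^2

0.1539 g/mm^2


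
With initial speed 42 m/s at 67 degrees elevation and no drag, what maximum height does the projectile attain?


H = (v0*sin(theta))^2 / (2g) = (42*sin(67°))^2 / (2*9.81) = 76.18 m

76.18 m


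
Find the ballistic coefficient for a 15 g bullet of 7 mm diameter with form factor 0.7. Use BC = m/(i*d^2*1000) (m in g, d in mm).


BC = m/(i*d^2*1000) = 15/(0.7 * 7^2 * 1000) = 0.0004373

0.0004373


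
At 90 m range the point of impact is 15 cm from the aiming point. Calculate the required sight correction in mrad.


1 mrad subtends 1 cm per 10 m of range, so adj = error_cm / (dist_m / 10) = 15 / (90/10) = 1.667 mrad

1.667 mrad


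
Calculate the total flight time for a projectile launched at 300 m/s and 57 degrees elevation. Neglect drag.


T = 2*v0*sin(theta)/g = 2*300*sin(57°)/9.81 = 51.29 s

51.29 s


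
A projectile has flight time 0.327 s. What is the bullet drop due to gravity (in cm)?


drop = 0.5*g*t^2 = 0.5*9.81*0.327^2 = 0.524487 m ≈ 52.45 cm

52.45 cm


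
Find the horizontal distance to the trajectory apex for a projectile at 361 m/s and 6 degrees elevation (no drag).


R = v0^2*sin(2*theta)/g = 361^2*sin(2*6°)/9.81 = 2762 m
apex_dist = R/2 = 2762/2 = 1381 m

1381 m


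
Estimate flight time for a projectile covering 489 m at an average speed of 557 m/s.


t = d/v = 489/557 = 0.8779 s

0.8779 s


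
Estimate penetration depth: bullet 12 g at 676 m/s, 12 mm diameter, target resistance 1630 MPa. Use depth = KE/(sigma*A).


A = pi*(d/2)^2 = pi*(12/2)^2 = 113.097 mm^2
E = 0.5*m*v^2 = 0.5*0.012*676^2 = 2741.86 J
depth = E/(sigma*A) = 2741.86 J / (1630 MPa * 113.097 mm^2) = 2741.86/(1630 * 113.097) m = 0.0148732 m ≈ 14.87 mm

14.87 mm
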